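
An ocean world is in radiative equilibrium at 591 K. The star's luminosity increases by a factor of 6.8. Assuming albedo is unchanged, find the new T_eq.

T_eq ∝ L^(1/4) · d^(−1/2).
T′ = 591 × 6.8^(1/4) = 954 K.

T_eq ≈ 954 K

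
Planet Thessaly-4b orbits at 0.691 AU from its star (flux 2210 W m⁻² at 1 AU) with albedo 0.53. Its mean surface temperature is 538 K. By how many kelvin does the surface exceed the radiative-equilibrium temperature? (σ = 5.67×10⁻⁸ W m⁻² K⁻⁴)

S = 2210/0.691² = 4628 W m⁻².
T_eq = [S(1−A)/(4σ)]^(1/4) = [4628×0.47/(4×5.67×10⁻⁸)]^(1/4) = 312.9 K.
ΔT = T_surf − T_eq = 538 − 312.9.

ΔT ≈ 225.1 K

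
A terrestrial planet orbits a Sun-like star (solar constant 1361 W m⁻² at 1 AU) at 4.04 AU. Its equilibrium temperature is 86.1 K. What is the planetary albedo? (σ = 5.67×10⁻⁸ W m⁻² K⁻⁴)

Flux at 4.04 AU: S = 1361/4.04² = 83.4 W m⁻².
From T_eq⁴ = S(1−A)/(4σ): 1−A = 4σT_eq⁴/S.
1−A = 4 × 5.67×10⁻⁸ × (86.1)⁴ / 83.4 = 0.149.

A ≈ 0.85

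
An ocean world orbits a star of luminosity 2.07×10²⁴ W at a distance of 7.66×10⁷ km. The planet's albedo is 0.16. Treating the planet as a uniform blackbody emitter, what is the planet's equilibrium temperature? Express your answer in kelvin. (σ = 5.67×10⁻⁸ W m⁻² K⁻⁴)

d = 7.66×10⁷ km = 7.66×10¹⁰ m.
Flux: S = L/(4πd²) = 2.07×10²⁴/(4π×(7.66×10¹⁰)²) = 28.1 W m⁻².
Energy balance: absorbed = emitted ⇒ πR²·S(1−A) = 4πR²·σT_eq⁴, so T_eq⁴ = S(1−A)/(4σ).
T_eq = [28.1 × 0.84 / (4 × 5.67×10⁻⁸)]^(1/4) = (1.04×10⁸)^(1/4) = 101 K.

T_eq ≈ 101 K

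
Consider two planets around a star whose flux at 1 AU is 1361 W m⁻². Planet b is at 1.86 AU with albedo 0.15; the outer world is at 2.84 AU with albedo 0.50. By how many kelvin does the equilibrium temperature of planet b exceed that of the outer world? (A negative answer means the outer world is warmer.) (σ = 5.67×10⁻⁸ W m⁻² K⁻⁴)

T_eq = [S₀(1−A)/(4σd²)]^(1/4), so T ∝ (1−A)^(1/4) / √d.
T₁ = [1361×0.85/(4×5.67×10⁻⁸×1.86²)]^(1/4) = 195.95 K.
T₂ = [1361×0.50/(4×5.67×10⁻⁸×2.84²)]^(1/4) = 138.88 K.

ΔT ≈ 57.1 K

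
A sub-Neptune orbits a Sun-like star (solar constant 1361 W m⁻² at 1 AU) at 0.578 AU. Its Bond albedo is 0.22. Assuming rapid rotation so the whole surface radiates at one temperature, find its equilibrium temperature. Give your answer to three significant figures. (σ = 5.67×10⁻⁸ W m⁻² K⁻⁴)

T_eq ≈ 344 K

Flux at 0.578 AU: S = 1361/0.578² = 4070 W m⁻².
Energy balance: absorbed = emitted ⇒ πR²·S(1−A) = 4πR²·σT_eq⁴, so T_eq⁴ = S(1−A)/(4σ).
T_eq = [4070 × 0.78 / (4 × 5.67×10⁻⁸)]^(1/4) = (1.40×10¹⁰)^(1/4) = 344 K.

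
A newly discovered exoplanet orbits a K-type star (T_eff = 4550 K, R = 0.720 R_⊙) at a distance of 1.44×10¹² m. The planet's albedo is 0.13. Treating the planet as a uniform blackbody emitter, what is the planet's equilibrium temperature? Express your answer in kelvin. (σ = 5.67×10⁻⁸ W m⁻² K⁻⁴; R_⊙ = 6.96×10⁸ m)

T_eq ≈ 58.0 K

R_⋆ = 0.720 × 6.96×10⁸ = 5.01×10⁸ m.
L = 4πR_⋆²σT_⋆⁴ = 4π(5.01×10⁸)² × 5.67×10⁻⁸ × (4550)⁴ = 7.67×10²⁵ W.
S = L/(4πd²) = 2.94 W m⁻².
Energy balance: absorbed = emitted ⇒ πR²·S(1−A) = 4πR²·σT_eq⁴, so T_eq⁴ = S(1−A)/(4σ).
T_eq = [2.94 × 0.87 / (4 × 5.67×10⁻⁸)]^(1/4) = (1.13×10⁷)^(1/4) = 58.0 K.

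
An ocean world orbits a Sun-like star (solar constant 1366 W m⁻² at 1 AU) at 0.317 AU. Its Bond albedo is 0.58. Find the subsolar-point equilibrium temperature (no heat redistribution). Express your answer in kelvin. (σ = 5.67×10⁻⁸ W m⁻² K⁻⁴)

T_ss ≈ 563 K

Flux at 0.317 AU: S = 1366/0.317² = 1.36×10⁴ W m⁻².
At the subsolar point the surface absorbs S(1−A) and emits σT⁴ per unit area — no factor of 4, since only the local patch is in balance.
T = [1.36×10⁴ × 0.42 / 5.67×10⁻⁸]^(1/4) = (1.01×10¹¹)^(1/4) = 563 K.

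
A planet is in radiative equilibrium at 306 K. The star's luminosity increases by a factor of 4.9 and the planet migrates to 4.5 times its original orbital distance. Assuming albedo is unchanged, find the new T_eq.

T_eq ∝ L^(1/4) · d^(−1/2).
T′ = 306 × 4.9^(1/4) / 4.5^(1/2) = 215 K.

T_eq ≈ 215 K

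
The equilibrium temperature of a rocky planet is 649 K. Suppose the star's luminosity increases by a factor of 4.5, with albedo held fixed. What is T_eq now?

T_eq ∝ L^(1/4) · d^(−1/2).
T′ = 649 × 4.5^(1/4) = 945 K.

T_eq ≈ 945 K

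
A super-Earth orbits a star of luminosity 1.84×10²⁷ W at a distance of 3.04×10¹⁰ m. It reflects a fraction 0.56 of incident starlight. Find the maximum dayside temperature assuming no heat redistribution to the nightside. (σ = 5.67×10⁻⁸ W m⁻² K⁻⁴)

Flux: S = L/(4πd²) = 1.84×10²⁷/(4π×(3.04×10¹⁰)²) = 1.58×10⁵ W m⁻².
With no redistribution each surface element balances locally: S(1−A) = σT⁴.
T = [1.58×10⁵ × 0.44 / 5.67×10⁻⁸]^(1/4) = (1.23×10¹²)^(1/4) = 1050 K.

T_ss ≈ 1050 K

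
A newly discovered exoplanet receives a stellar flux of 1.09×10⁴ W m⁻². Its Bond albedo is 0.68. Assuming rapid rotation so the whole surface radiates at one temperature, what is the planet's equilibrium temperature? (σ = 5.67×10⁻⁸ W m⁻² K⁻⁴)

T_eq ≈ 352 K

Energy balance: absorbed = emitted ⇒ πR²·S(1−A) = 4πR²·σT_eq⁴, so T_eq⁴ = S(1−A)/(4σ).
T_eq = [1.09×10⁴ × 0.32 / (4 × 5.67×10⁻⁸)]^(1/4) = (1.54×10¹⁰)^(1/4) = 352 K.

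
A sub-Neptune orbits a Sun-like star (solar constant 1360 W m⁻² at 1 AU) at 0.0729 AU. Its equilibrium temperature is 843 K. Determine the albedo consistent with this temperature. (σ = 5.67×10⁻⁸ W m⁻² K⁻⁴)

A ≈ 0.55

Flux at 0.0729 AU: S = 1360/0.0729² = 2.56×10⁵ W m⁻².
From T_eq⁴ = S(1−A)/(4σ): 1−A = 4σT_eq⁴/S.
1−A = 4 × 5.67×10⁻⁸ × (843)⁴ / 2.56×10⁵ = 0.448.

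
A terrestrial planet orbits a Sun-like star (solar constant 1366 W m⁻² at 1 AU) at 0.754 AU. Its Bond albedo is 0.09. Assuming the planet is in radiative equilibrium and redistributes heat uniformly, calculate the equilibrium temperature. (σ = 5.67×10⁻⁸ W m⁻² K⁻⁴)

T_eq ≈ 313 K

Flux at 0.754 AU: S = 1366/0.754² = 2400 W m⁻².
Energy balance: absorbed = emitted ⇒ πR²·S(1−A) = 4πR²·σT_eq⁴, so T_eq⁴ = S(1−A)/(4σ).
T_eq = [2400 × 0.91 / (4 × 5.67×10⁻⁸)]^(1/4) = (9.64×10⁹)^(1/4) = 313 K.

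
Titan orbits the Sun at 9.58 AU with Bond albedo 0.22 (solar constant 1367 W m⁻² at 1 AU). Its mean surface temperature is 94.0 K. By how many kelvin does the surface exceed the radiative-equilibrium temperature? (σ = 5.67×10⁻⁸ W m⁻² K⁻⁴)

S = 1367/9.58² = 14.89 W m⁻².
T_eq = [S(1−A)/(4σ)]^(1/4) = [14.89×0.78/(4×5.67×10⁻⁸)]^(1/4) = 84.6 K.
ΔT = T_surf − T_eq = 94 − 84.6.

ΔT ≈ 9.4 K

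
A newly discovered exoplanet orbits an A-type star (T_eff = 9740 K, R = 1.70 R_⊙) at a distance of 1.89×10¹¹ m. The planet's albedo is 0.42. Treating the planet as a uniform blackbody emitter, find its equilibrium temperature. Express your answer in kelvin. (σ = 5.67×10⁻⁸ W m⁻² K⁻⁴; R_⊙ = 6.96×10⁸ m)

T_eq ≈ 476 K

R_⋆ = 1.70 × 6.96×10⁸ = 1.18×10⁹ m.
L = 4πR_⋆²σT_⋆⁴ = 4π(1.18×10⁹)² × 5.67×10⁻⁸ × (9740)⁴ = 8.98×10²⁷ W.
S = L/(4πd²) = 2.00×10⁴ W m⁻².
Energy balance: absorbed = emitted ⇒ πR²·S(1−A) = 4πR²·σT_eq⁴, so T_eq⁴ = S(1−A)/(4σ).
T_eq = [2.00×10⁴ × 0.58 / (4 × 5.67×10⁻⁸)]^(1/4) = (5.11×10¹⁰)^(1/4) = 476 K.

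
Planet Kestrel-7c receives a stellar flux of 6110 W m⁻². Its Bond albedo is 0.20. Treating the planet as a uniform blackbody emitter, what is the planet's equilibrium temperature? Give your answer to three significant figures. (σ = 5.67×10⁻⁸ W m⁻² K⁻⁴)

Energy balance: absorbed = emitted ⇒ πR²·S(1−A) = 4πR²·σT_eq⁴, so T_eq⁴ = S(1−A)/(4σ).
T_eq = [6110 × 0.80 / (4 × 5.67×10⁻⁸)]^(1/4) = (2.16×10¹⁰)^(1/4) = 383 K.

T_eq ≈ 383 K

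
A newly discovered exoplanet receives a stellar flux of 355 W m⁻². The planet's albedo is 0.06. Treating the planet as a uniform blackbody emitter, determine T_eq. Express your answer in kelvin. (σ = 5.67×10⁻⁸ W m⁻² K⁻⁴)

Energy balance: absorbed = emitted ⇒ πR²·S(1−A) = 4πR²·σT_eq⁴, so T_eq⁴ = S(1−A)/(4σ).
T_eq = [355 × 0.94 / (4 × 5.67×10⁻⁸)]^(1/4) = (1.47×10⁹)^(1/4) = 196 K.

T_eq ≈ 196 K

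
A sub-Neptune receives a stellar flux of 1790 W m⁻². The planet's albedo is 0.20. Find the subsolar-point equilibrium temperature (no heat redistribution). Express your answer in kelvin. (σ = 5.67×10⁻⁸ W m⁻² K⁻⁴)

At the subsolar point the surface absorbs S(1−A) and emits σT⁴ per unit area — no factor of 4, since only the local patch is in balance.
T = [1790 × 0.80 / 5.67×10⁻⁸]^(1/4) = (2.53×10¹⁰)^(1/4) = 399 K.

T_ss ≈ 399 K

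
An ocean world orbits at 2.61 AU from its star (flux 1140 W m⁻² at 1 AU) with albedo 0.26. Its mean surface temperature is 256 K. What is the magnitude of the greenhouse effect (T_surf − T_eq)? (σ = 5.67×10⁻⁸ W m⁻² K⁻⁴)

S = 1140/2.61² = 167.3 W m⁻².
T_eq = [S(1−A)/(4σ)]^(1/4) = [167.3×0.74/(4×5.67×10⁻⁸)]^(1/4) = 152.9 K.
ΔT = T_surf − T_eq = 256 − 152.9.

ΔT ≈ 103.1 K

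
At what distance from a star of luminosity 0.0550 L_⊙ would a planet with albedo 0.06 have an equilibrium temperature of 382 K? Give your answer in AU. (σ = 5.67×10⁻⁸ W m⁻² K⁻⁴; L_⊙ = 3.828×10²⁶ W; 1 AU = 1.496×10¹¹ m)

L = 0.0550 × 3.828×10²⁶ = 2.11×10²⁵ W.
From T_eq⁴ = L(1−A)/(16πσd²): d = √[L(1−A)/(16πσT_eq⁴)].
d = √[2.11×10²⁵ × 0.94 / (16π × 5.67×10⁻⁸ × (382)⁴)] = 1.81×10¹⁰ m = 0.121 AU.

d ≈ 0.121 AU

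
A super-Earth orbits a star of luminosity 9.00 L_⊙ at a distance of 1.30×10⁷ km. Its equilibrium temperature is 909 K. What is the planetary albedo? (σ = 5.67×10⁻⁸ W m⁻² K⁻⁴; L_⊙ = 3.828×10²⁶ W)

d = 1.30×10⁷ km = 1.30×10¹⁰ m.
L = 9.00 × 3.828×10²⁶ = 3.45×10²⁷ W.
Flux: S = L/(4πd²) = 3.45×10²⁷/(4π×(1.30×10¹⁰)²) = 1.62×10⁶ W m⁻².
From T_eq⁴ = S(1−A)/(4σ): 1−A = 4σT_eq⁴/S.
1−A = 4 × 5.67×10⁻⁸ × (909)⁴ / 1.62×10⁶ = 0.095.

A ≈ 0.90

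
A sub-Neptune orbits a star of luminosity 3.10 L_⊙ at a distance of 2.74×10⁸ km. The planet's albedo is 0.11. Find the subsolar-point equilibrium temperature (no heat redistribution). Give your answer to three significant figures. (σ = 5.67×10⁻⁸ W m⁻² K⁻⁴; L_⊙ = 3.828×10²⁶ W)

T_ss ≈ 375 K

d = 2.74×10⁸ km = 2.74×10¹¹ m.
L = 3.10 × 3.828×10²⁶ = 1.19×10²⁷ W.
Flux: S = L/(4πd²) = 1.19×10²⁷/(4π×(2.74×10¹¹)²) = 1260 W m⁻².
At the subsolar point the surface absorbs S(1−A) and emits σT⁴ per unit area — no factor of 4, since only the local patch is in balance.
T = [1260 × 0.89 / 5.67×10⁻⁸]^(1/4) = (1.97×10¹⁰)^(1/4) = 375 K.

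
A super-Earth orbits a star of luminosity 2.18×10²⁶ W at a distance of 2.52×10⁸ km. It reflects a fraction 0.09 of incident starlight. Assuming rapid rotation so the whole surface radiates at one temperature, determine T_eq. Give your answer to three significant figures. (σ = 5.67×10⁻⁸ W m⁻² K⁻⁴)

T_eq ≈ 182 K

d = 2.52×10⁸ km = 2.52×10¹¹ m.
Flux: S = L/(4πd²) = 2.18×10²⁶/(4π×(2.52×10¹¹)²) = 273 W m⁻².
Energy balance: absorbed = emitted ⇒ πR²·S(1−A) = 4πR²·σT_eq⁴, so T_eq⁴ = S(1−A)/(4σ).
T_eq = [273 × 0.91 / (4 × 5.67×10⁻⁸)]^(1/4) = (1.10×10⁹)^(1/4) = 182 K.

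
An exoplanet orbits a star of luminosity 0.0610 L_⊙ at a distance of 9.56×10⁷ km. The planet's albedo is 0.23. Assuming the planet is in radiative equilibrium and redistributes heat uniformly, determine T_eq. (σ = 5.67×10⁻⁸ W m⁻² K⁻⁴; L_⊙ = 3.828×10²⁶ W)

T_eq ≈ 162 K

d = 9.56×10⁷ km = 9.56×10¹⁰ m.
L = 0.0610 × 3.828×10²⁶ = 2.34×10²⁵ W.
Flux: S = L/(4πd²) = 2.34×10²⁵/(4π×(9.56×10¹⁰)²) = 203 W m⁻².
Energy balance: absorbed = emitted ⇒ πR²·S(1−A) = 4πR²·σT_eq⁴, so T_eq⁴ = S(1−A)/(4σ).
T_eq = [203 × 0.77 / (4 × 5.67×10⁻⁸)]^(1/4) = (6.90×10⁸)^(1/4) = 162 K.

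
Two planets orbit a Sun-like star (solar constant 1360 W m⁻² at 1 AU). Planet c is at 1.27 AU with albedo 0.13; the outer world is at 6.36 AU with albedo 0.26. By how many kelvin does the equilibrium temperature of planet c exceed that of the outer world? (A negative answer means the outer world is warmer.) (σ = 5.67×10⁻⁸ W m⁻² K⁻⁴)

ΔT ≈ 136.1 K

T_eq = [S₀(1−A)/(4σd²)]^(1/4), so T ∝ (1−A)^(1/4) / √d.
T₁ = [1360×0.87/(4×5.67×10⁻⁸×1.27²)]^(1/4) = 238.48 K.
T₂ = [1360×0.74/(4×5.67×10⁻⁸×6.36²)]^(1/4) = 102.34 K.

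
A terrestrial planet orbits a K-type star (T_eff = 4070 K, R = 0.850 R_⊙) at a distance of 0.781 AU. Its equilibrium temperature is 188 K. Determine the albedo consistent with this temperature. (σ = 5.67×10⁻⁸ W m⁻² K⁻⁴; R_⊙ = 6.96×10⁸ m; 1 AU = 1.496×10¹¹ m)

A ≈ 0.29

R_⋆ = 0.850 × 6.96×10⁸ = 5.92×10⁸ m.
d = 0.781 AU = 1.17×10¹¹ m.
L = 4πR_⋆²σT_⋆⁴ = 4π(5.92×10⁸)² × 5.67×10⁻⁸ × (4070)⁴ = 6.84×10²⁵ W.
S = L/(4πd²) = 399 W m⁻².
From T_eq⁴ = S(1−A)/(4σ): 1−A = 4σT_eq⁴/S.
1−A = 4 × 5.67×10⁻⁸ × (188)⁴ / 399 = 0.710.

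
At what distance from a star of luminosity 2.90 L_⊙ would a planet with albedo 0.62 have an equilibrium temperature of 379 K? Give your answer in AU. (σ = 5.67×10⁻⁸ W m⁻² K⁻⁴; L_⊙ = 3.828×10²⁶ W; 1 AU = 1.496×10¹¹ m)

d ≈ 0.566 AU

L = 2.90 × 3.828×10²⁶ = 1.11×10²⁷ W.
From T_eq⁴ = L(1−A)/(16πσd²): d = √[L(1−A)/(16πσT_eq⁴)].
d = √[1.11×10²⁷ × 0.38 / (16π × 5.67×10⁻⁸ × (379)⁴)] = 8.47×10¹⁰ m = 0.566 AU.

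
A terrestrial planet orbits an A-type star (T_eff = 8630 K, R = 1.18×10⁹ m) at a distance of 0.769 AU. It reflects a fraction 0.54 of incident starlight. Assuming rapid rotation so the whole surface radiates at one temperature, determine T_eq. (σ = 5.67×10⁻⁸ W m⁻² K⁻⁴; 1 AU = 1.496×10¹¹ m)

d = 0.769 AU = 1.15×10¹¹ m.
L = 4πR_⋆²σT_⋆⁴ = 4π(1.18×10⁹)² × 5.67×10⁻⁸ × (8630)⁴ = 5.50×10²⁷ W.
S = L/(4πd²) = 3.31×10⁴ W m⁻².
Energy balance: absorbed = emitted ⇒ πR²·S(1−A) = 4πR²·σT_eq⁴, so T_eq⁴ = S(1−A)/(4σ).
T_eq = [3.31×10⁴ × 0.46 / (4 × 5.67×10⁻⁸)]^(1/4) = (6.71×10¹⁰)^(1/4) = 509 K.

T_eq ≈ 509 K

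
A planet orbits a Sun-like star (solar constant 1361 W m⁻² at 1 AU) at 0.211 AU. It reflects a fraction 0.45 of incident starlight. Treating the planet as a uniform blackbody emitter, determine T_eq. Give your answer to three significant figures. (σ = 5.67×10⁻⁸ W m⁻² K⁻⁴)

T_eq ≈ 522 K

Flux at 0.211 AU: S = 1361/0.211² = 3.06×10⁴ W m⁻².
Energy balance: absorbed = emitted ⇒ πR²·S(1−A) = 4πR²·σT_eq⁴, so T_eq⁴ = S(1−A)/(4σ).
T_eq = [3.06×10⁴ × 0.55 / (4 × 5.67×10⁻⁸)]^(1/4) = (7.41×10¹⁰)^(1/4) = 522 K.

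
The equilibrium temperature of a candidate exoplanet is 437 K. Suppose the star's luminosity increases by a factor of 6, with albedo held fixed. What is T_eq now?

T_eq ≈ 684 K

T_eq ∝ L^(1/4) · d^(−1/2).
T′ = 437 × 6^(1/4) = 684 K.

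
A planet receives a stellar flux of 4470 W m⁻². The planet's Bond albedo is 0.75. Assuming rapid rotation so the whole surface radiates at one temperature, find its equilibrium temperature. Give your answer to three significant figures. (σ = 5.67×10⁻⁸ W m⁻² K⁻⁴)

T_eq ≈ 265 K

Energy balance: absorbed = emitted ⇒ πR²·S(1−A) = 4πR²·σT_eq⁴, so T_eq⁴ = S(1−A)/(4σ).
T_eq = [4470 × 0.25 / (4 × 5.67×10⁻⁸)]^(1/4) = (4.93×10⁹)^(1/4) = 265 K.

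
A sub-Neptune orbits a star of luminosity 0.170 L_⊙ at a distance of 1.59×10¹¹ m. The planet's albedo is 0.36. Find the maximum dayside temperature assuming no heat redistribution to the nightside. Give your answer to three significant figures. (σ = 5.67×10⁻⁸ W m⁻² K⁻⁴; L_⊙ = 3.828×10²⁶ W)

L = 0.170 × 3.828×10²⁶ = 6.51×10²⁵ W.
Flux: S = L/(4πd²) = 6.51×10²⁵/(4π×(1.59×10¹¹)²) = 205 W m⁻².
With no redistribution each surface element balances locally: S(1−A) = σT⁴.
T = [205 × 0.64 / 5.67×10⁻⁸]^(1/4) = (2.31×10⁹)^(1/4) = 219 K.

T_ss ≈ 219 K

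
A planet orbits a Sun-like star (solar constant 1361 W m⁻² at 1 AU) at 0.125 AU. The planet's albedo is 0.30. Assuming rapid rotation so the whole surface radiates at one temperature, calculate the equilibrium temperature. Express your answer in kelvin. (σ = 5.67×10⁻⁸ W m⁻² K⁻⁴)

T_eq ≈ 720 K

Flux at 0.125 AU: S = 1361/0.125² = 8.71×10⁴ W m⁻².
Energy balance: absorbed = emitted ⇒ πR²·S(1−A) = 4πR²·σT_eq⁴, so T_eq⁴ = S(1−A)/(4σ).
T_eq = [8.71×10⁴ × 0.70 / (4 × 5.67×10⁻⁸)]^(1/4) = (2.69×10¹¹)^(1/4) = 720 K.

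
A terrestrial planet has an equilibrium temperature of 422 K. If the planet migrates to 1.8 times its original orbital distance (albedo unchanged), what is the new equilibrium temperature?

T_eq ≈ 315 K

T_eq ∝ L^(1/4) · d^(−1/2).
T′ = 422 / 1.8^(1/2) = 315 K.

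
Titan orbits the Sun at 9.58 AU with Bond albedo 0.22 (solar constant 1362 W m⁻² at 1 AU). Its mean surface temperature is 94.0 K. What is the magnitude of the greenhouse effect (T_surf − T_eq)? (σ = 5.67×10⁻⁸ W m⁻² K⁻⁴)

ΔT ≈ 9.5 K

S = 1362/9.58² = 14.84 W m⁻².
T_eq = [S(1−A)/(4σ)]^(1/4) = [14.84×0.78/(4×5.67×10⁻⁸)]^(1/4) = 84.5 K.
ΔT = T_surf − T_eq = 94 − 84.5.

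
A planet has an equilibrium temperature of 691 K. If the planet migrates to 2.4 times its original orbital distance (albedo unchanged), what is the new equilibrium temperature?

T_eq ≈ 446 K

T_eq ∝ L^(1/4) · d^(−1/2).
T′ = 691 / 2.4^(1/2) = 446 K.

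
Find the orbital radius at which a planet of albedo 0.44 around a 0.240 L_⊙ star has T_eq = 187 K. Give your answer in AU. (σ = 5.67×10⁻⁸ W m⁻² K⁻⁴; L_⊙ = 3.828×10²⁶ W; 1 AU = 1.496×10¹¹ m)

L = 0.240 × 3.828×10²⁶ = 9.19×10²⁵ W.
From T_eq⁴ = L(1−A)/(16πσd²): d = √[L(1−A)/(16πσT_eq⁴)].
d = √[9.19×10²⁵ × 0.56 / (16π × 5.67×10⁻⁸ × (187)⁴)] = 1.21×10¹¹ m = 0.812 AU.

d ≈ 0.812 AU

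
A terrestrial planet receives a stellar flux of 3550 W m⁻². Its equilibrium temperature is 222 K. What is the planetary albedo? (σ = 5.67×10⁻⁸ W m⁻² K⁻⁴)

From T_eq⁴ = S(1−A)/(4σ): 1−A = 4σT_eq⁴/S.
1−A = 4 × 5.67×10⁻⁸ × (222)⁴ / 3550 = 0.155.

A ≈ 0.84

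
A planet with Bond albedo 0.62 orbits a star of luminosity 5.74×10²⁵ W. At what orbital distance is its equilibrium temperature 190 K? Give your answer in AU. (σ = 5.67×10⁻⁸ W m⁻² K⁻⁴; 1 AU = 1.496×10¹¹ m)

d ≈ 0.512 AU

From T_eq⁴ = L(1−A)/(16πσd²): d = √[L(1−A)/(16πσT_eq⁴)].
d = √[5.74×10²⁵ × 0.38 / (16π × 5.67×10⁻⁸ × (190)⁴)] = 7.66×10¹⁰ m = 0.512 AU.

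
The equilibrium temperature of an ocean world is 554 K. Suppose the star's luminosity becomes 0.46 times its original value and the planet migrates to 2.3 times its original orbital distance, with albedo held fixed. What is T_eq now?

T_eq ∝ L^(1/4) · d^(−1/2).
T′ = 554 × 0.46^(1/4) / 2.3^(1/2) = 301 K.

T_eq ≈ 301 K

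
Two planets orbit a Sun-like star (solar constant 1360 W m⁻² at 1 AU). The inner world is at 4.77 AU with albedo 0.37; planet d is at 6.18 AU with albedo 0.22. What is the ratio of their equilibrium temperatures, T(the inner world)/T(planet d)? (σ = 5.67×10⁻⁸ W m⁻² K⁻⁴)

T₁/T₂ ≈ 1.079

T_eq = [S₀(1−A)/(4σd²)]^(1/4), so T ∝ (1−A)^(1/4) / √d.
T₁ = [1360×0.63/(4×5.67×10⁻⁸×4.77²)]^(1/4) = 113.51 K.
T₂ = [1360×0.78/(4×5.67×10⁻⁸×6.18²)]^(1/4) = 105.20 K.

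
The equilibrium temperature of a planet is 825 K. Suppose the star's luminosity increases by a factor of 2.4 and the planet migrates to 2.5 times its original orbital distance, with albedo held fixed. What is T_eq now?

T_eq ≈ 649 K

T_eq ∝ L^(1/4) · d^(−1/2).
T′ = 825 × 2.4^(1/4) / 2.5^(1/2) = 649 K.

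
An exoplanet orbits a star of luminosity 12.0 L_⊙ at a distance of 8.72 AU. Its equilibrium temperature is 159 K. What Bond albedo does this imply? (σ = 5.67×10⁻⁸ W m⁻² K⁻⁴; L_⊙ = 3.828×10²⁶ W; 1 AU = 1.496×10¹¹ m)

A ≈ 0.33

d = 8.72 AU = 1.30×10¹² m.
L = 12.0 × 3.828×10²⁶ = 4.59×10²⁷ W.
Flux: S = L/(4πd²) = 4.59×10²⁷/(4π×(1.30×10¹²)²) = 215 W m⁻².
From T_eq⁴ = S(1−A)/(4σ): 1−A = 4σT_eq⁴/S.
1−A = 4 × 5.67×10⁻⁸ × (159)⁴ / 215 = 0.675.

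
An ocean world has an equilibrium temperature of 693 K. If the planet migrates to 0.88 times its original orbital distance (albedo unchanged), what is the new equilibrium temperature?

T_eq ∝ L^(1/4) · d^(−1/2).
T′ = 693 / 0.88^(1/2) = 739 K.

T_eq ≈ 739 K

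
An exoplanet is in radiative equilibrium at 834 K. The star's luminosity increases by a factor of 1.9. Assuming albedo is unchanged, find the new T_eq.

T_eq ≈ 979 K

T_eq ∝ L^(1/4) · d^(−1/2).
T′ = 834 × 1.9^(1/4) = 979 K.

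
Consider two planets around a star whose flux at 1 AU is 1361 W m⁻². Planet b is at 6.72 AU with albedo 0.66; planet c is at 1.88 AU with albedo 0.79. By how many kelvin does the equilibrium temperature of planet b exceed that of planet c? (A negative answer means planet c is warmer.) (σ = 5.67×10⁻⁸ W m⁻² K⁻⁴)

ΔT ≈ -55.4 K

T_eq = [S₀(1−A)/(4σd²)]^(1/4), so T ∝ (1−A)^(1/4) / √d.
T₁ = [1361×0.34/(4×5.67×10⁻⁸×6.72²)]^(1/4) = 81.99 K.
T₂ = [1361×0.21/(4×5.67×10⁻⁸×1.88²)]^(1/4) = 137.41 K.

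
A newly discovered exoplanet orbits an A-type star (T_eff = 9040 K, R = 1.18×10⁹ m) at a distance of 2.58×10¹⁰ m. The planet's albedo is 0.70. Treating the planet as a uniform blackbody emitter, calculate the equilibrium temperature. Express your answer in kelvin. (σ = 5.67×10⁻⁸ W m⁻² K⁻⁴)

L = 4πR_⋆²σT_⋆⁴ = 4π(1.18×10⁹)² × 5.67×10⁻⁸ × (9040)⁴ = 6.63×10²⁷ W.
S = L/(4πd²) = 7.92×10⁵ W m⁻².
Energy balance: absorbed = emitted ⇒ πR²·S(1−A) = 4πR²·σT_eq⁴, so T_eq⁴ = S(1−A)/(4σ).
T_eq = [7.92×10⁵ × 0.30 / (4 × 5.67×10⁻⁸)]^(1/4) = (1.05×10¹²)^(1/4) = 1010 K.

T_eq ≈ 1010 K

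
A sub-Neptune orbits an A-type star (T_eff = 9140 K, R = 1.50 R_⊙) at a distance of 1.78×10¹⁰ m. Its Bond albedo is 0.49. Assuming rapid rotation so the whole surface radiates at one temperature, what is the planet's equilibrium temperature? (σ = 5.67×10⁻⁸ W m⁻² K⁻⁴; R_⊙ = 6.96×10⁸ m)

T_eq ≈ 1320 K

R_⋆ = 1.50 × 6.96×10⁸ = 1.04×10⁹ m.
L = 4πR_⋆²σT_⋆⁴ = 4π(1.04×10⁹)² × 5.67×10⁻⁸ × (9140)⁴ = 5.42×10²⁷ W.
S = L/(4πd²) = 1.36×10⁶ W m⁻².
Energy balance: absorbed = emitted ⇒ πR²·S(1−A) = 4πR²·σT_eq⁴, so T_eq⁴ = S(1−A)/(4σ).
T_eq = [1.36×10⁶ × 0.51 / (4 × 5.67×10⁻⁸)]^(1/4) = (3.06×10¹²)^(1/4) = 1320 K.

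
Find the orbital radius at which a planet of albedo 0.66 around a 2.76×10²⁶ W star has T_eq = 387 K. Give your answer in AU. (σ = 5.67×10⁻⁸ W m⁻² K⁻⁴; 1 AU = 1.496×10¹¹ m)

d ≈ 0.256 AU

From T_eq⁴ = L(1−A)/(16πσd²): d = √[L(1−A)/(16πσT_eq⁴)].
d = √[2.76×10²⁶ × 0.34 / (16π × 5.67×10⁻⁸ × (387)⁴)] = 3.83×10¹⁰ m = 0.256 AU.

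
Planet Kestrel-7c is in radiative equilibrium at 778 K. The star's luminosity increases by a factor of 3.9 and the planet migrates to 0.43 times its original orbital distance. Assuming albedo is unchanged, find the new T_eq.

T_eq ≈ 1670 K

T_eq ∝ L^(1/4) · d^(−1/2).
T′ = 778 × 3.9^(1/4) / 0.43^(1/2) = 1670 K.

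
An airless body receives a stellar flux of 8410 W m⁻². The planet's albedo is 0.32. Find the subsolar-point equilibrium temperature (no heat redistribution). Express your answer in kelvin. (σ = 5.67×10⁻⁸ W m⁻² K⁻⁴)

T_ss ≈ 564 K

At the subsolar point the surface absorbs S(1−A) and emits σT⁴ per unit area — no factor of 4, since only the local patch is in balance.
T = [8410 × 0.68 / 5.67×10⁻⁸]^(1/4) = (1.01×10¹¹)^(1/4) = 564 K.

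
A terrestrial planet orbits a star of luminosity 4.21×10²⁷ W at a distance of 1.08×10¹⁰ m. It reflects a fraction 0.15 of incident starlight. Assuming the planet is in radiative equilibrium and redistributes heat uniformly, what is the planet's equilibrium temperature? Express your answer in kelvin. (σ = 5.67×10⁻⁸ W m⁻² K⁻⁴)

T_eq ≈ 1810 K

Flux: S = L/(4πd²) = 4.21×10²⁷/(4π×(1.08×10¹⁰)²) = 2.87×10⁶ W m⁻².
Energy balance: absorbed = emitted ⇒ πR²·S(1−A) = 4πR²·σT_eq⁴, so T_eq⁴ = S(1−A)/(4σ).
T_eq = [2.87×10⁶ × 0.85 / (4 × 5.67×10⁻⁸)]^(1/4) = (1.08×10¹³)^(1/4) = 1810 K.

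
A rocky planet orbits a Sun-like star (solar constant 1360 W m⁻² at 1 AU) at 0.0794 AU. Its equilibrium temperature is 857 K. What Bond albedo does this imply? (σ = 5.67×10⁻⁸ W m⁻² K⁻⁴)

Flux at 0.0794 AU: S = 1360/0.0794² = 2.16×10⁵ W m⁻².
From T_eq⁴ = S(1−A)/(4σ): 1−A = 4σT_eq⁴/S.
1−A = 4 × 5.67×10⁻⁸ × (857)⁴ / 2.16×10⁵ = 0.567.

A ≈ 0.43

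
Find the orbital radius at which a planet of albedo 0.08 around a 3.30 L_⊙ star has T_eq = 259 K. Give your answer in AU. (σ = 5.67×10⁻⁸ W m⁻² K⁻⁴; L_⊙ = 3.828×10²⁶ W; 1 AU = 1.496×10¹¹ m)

L = 3.30 × 3.828×10²⁶ = 1.26×10²⁷ W.
From T_eq⁴ = L(1−A)/(16πσd²): d = √[L(1−A)/(16πσT_eq⁴)].
d = √[1.26×10²⁷ × 0.92 / (16π × 5.67×10⁻⁸ × (259)⁴)] = 3.01×10¹¹ m = 2.01 AU.

d ≈ 2.01 AU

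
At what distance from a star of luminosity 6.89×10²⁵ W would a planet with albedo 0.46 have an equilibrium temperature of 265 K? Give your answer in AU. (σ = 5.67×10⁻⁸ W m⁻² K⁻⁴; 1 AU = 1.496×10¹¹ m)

d ≈ 0.344 AU

From T_eq⁴ = L(1−A)/(16πσd²): d = √[L(1−A)/(16πσT_eq⁴)].
d = √[6.89×10²⁵ × 0.54 / (16π × 5.67×10⁻⁸ × (265)⁴)] = 5.15×10¹⁰ m = 0.344 AU.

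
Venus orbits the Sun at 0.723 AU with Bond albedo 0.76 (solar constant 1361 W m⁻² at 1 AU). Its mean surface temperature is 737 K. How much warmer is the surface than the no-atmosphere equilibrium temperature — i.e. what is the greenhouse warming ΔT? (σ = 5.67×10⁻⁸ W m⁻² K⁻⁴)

S = 1361/0.723² = 2604 W m⁻².
T_eq = [S(1−A)/(4σ)]^(1/4) = [2604×0.24/(4×5.67×10⁻⁸)]^(1/4) = 229.1 K.
ΔT = T_surf − T_eq = 737 − 229.1.

ΔT ≈ 507.9 K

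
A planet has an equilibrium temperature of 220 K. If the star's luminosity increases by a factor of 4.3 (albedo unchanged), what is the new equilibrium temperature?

T_eq ∝ L^(1/4) · d^(−1/2).
T′ = 220 × 4.3^(1/4) = 317 K.

T_eq ≈ 317 K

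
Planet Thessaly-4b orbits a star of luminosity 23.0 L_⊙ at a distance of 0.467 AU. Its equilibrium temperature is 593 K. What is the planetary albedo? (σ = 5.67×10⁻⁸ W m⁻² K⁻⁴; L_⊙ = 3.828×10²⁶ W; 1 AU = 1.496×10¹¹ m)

d = 0.467 AU = 6.99×10¹⁰ m.
L = 23.0 × 3.828×10²⁶ = 8.80×10²⁷ W.
Flux: S = L/(4πd²) = 8.80×10²⁷/(4π×(6.99×10¹⁰)²) = 1.44×10⁵ W m⁻².
From T_eq⁴ = S(1−A)/(4σ): 1−A = 4σT_eq⁴/S.
1−A = 4 × 5.67×10⁻⁸ × (593)⁴ / 1.44×10⁵ = 0.195.

A ≈ 0.80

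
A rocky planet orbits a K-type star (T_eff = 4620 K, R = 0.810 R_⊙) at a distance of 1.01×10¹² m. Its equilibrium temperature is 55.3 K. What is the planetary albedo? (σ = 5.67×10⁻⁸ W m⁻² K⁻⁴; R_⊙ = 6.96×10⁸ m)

A ≈ 0.74

R_⋆ = 0.810 × 6.96×10⁸ = 5.64×10⁸ m.
L = 4πR_⋆²σT_⋆⁴ = 4π(5.64×10⁸)² × 5.67×10⁻⁸ × (4620)⁴ = 1.03×10²⁶ W.
S = L/(4πd²) = 8.05 W m⁻².
From T_eq⁴ = S(1−A)/(4σ): 1−A = 4σT_eq⁴/S.
1−A = 4 × 5.67×10⁻⁸ × (55.3)⁴ / 8.05 = 0.264.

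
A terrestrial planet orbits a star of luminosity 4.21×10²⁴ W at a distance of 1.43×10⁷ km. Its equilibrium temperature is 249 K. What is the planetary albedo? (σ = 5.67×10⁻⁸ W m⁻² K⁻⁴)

A ≈ 0.47

d = 1.43×10⁷ km = 1.43×10¹⁰ m.
Flux: S = L/(4πd²) = 4.21×10²⁴/(4π×(1.43×10¹⁰)²) = 1640 W m⁻².
From T_eq⁴ = S(1−A)/(4σ): 1−A = 4σT_eq⁴/S.
1−A = 4 × 5.67×10⁻⁸ × (249)⁴ / 1640 = 0.532.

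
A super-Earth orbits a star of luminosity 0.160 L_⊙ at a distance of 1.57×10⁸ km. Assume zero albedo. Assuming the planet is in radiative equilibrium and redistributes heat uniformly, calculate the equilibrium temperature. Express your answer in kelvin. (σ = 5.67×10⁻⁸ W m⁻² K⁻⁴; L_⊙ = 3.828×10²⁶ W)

T_eq ≈ 172 K

d = 1.57×10⁸ km = 1.57×10¹¹ m.
L = 0.160 × 3.828×10²⁶ = 6.12×10²⁵ W.
Flux: S = L/(4πd²) = 6.12×10²⁵/(4π×(1.57×10¹¹)²) = 198 W m⁻².
Energy balance: absorbed = emitted ⇒ πR²·S(1−A) = 4πR²·σT_eq⁴, so T_eq⁴ = S(1−A)/(4σ).
T_eq = [198 × 1.00 / (4 × 5.67×10⁻⁸)]^(1/4) = (8.72×10⁸)^(1/4) = 172 K.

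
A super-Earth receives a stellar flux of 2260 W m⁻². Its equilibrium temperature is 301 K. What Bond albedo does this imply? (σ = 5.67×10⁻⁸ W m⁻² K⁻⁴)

From T_eq⁴ = S(1−A)/(4σ): 1−A = 4σT_eq⁴/S.
1−A = 4 × 5.67×10⁻⁸ × (301)⁴ / 2260 = 0.824.

A ≈ 0.18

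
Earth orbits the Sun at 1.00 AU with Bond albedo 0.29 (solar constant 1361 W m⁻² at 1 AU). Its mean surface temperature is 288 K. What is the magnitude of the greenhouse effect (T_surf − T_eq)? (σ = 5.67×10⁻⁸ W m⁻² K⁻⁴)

ΔT ≈ 32.5 K

S = 1361/1.00² = 1361 W m⁻².
T_eq = [S(1−A)/(4σ)]^(1/4) = [1361×0.71/(4×5.67×10⁻⁸)]^(1/4) = 255.5 K.
ΔT = T_surf − T_eq = 288 − 255.5.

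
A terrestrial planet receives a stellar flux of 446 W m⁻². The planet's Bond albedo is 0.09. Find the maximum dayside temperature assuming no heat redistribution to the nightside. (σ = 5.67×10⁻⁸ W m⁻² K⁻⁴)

With no redistribution each surface element balances locally: S(1−A) = σT⁴.
T = [446 × 0.91 / 5.67×10⁻⁸]^(1/4) = (7.16×10⁹)^(1/4) = 291 K.

T_ss ≈ 291 K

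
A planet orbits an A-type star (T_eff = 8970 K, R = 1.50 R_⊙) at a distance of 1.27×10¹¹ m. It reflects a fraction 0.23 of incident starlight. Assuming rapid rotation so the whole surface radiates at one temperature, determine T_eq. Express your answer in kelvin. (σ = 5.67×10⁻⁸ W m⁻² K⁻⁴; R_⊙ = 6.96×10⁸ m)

R_⋆ = 1.50 × 6.96×10⁸ = 1.04×10⁹ m.
L = 4πR_⋆²σT_⋆⁴ = 4π(1.04×10⁹)² × 5.67×10⁻⁸ × (8970)⁴ = 5.03×10²⁷ W.
S = L/(4πd²) = 2.48×10⁴ W m⁻².
Energy balance: absorbed = emitted ⇒ πR²·S(1−A) = 4πR²·σT_eq⁴, so T_eq⁴ = S(1−A)/(4σ).
T_eq = [2.48×10⁴ × 0.77 / (4 × 5.67×10⁻⁸)]^(1/4) = (8.42×10¹⁰)^(1/4) = 539 K.

T_eq ≈ 539 K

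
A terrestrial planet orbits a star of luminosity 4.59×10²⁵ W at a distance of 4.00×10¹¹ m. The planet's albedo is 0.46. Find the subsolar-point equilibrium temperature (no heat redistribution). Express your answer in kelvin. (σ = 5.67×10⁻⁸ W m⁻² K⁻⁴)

T_ss ≈ 121 K

Flux: S = L/(4πd²) = 4.59×10²⁵/(4π×(4.00×10¹¹)²) = 22.8 W m⁻².
At the subsolar point the surface absorbs S(1−A) and emits σT⁴ per unit area — no factor of 4, since only the local patch is in balance.
T = [22.8 × 0.54 / 5.67×10⁻⁸]^(1/4) = (2.17×10⁸)^(1/4) = 121 K.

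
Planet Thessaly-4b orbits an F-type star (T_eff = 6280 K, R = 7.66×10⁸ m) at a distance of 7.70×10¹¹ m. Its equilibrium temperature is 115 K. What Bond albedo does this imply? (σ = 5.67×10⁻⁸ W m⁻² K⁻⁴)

L = 4πR_⋆²σT_⋆⁴ = 4π(7.66×10⁸)² × 5.67×10⁻⁸ × (6280)⁴ = 6.50×10²⁶ W.
S = L/(4πd²) = 87.3 W m⁻².
From T_eq⁴ = S(1−A)/(4σ): 1−A = 4σT_eq⁴/S.
1−A = 4 × 5.67×10⁻⁸ × (115)⁴ / 87.3 = 0.455.

A ≈ 0.55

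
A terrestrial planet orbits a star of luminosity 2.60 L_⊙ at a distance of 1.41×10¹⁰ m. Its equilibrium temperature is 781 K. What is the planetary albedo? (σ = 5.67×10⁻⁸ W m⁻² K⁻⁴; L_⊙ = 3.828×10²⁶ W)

L = 2.60 × 3.828×10²⁶ = 9.95×10²⁶ W.
Flux: S = L/(4πd²) = 9.95×10²⁶/(4π×(1.41×10¹⁰)²) = 3.98×10⁵ W m⁻².
From T_eq⁴ = S(1−A)/(4σ): 1−A = 4σT_eq⁴/S.
1−A = 4 × 5.67×10⁻⁸ × (781)⁴ / 3.98×10⁵ = 0.212.

A ≈ 0.79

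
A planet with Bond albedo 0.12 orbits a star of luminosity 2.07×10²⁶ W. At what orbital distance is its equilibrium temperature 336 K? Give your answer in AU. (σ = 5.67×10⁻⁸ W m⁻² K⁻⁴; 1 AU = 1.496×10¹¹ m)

From T_eq⁴ = L(1−A)/(16πσd²): d = √[L(1−A)/(16πσT_eq⁴)].
d = √[2.07×10²⁶ × 0.88 / (16π × 5.67×10⁻⁸ × (336)⁴)] = 7.08×10¹⁰ m = 0.473 AU.

d ≈ 0.473 AU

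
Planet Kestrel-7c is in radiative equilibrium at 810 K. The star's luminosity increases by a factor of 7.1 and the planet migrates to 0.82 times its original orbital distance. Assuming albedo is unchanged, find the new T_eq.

T_eq ≈ 1460 K

T_eq ∝ L^(1/4) · d^(−1/2).
T′ = 810 × 7.1^(1/4) / 0.82^(1/2) = 1460 K.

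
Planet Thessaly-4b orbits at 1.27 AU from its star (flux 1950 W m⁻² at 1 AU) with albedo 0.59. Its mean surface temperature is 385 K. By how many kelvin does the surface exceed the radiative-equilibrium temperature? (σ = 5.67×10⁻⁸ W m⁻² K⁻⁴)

S = 1950/1.27² = 1209 W m⁻².
T_eq = [S(1−A)/(4σ)]^(1/4) = [1209×0.41/(4×5.67×10⁻⁸)]^(1/4) = 216.2 K.
ΔT = T_surf − T_eq = 385 − 216.2.

ΔT ≈ 168.8 K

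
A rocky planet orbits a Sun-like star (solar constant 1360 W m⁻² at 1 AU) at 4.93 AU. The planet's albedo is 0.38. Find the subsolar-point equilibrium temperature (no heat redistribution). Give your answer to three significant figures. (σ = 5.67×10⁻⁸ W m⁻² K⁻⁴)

T_ss ≈ 157 K

Flux at 4.93 AU: S = 1360/4.93² = 56.0 W m⁻².
At the subsolar point the surface absorbs S(1−A) and emits σT⁴ per unit area — no factor of 4, since only the local patch is in balance.
T = [56.0 × 0.62 / 5.67×10⁻⁸]^(1/4) = (6.12×10⁸)^(1/4) = 157 K.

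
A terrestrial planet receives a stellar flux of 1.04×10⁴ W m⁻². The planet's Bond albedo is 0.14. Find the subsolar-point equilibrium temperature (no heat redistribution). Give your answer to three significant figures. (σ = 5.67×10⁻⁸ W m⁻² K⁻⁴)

At the subsolar point the surface absorbs S(1−A) and emits σT⁴ per unit area — no factor of 4, since only the local patch is in balance.
T = [1.04×10⁴ × 0.86 / 5.67×10⁻⁸]^(1/4) = (1.58×10¹¹)^(1/4) = 630 K.

T_ss ≈ 630 K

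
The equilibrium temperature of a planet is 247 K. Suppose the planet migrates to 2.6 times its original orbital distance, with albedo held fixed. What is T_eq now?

T_eq ∝ L^(1/4) · d^(−1/2).
T′ = 247 / 2.6^(1/2) = 153 K.

T_eq ≈ 153 K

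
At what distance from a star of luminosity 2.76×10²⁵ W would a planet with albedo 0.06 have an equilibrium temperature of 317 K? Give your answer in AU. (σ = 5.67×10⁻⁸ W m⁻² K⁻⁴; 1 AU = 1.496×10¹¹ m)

From T_eq⁴ = L(1−A)/(16πσd²): d = √[L(1−A)/(16πσT_eq⁴)].
d = √[2.76×10²⁵ × 0.94 / (16π × 5.67×10⁻⁸ × (317)⁴)] = 3.00×10¹⁰ m = 0.201 AU.

d ≈ 0.201 AU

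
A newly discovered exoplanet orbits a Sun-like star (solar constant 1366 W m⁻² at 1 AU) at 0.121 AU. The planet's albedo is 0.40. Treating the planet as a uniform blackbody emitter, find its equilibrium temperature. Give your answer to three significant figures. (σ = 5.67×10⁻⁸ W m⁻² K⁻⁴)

Flux at 0.121 AU: S = 1366/0.121² = 9.33×10⁴ W m⁻².
Energy balance: absorbed = emitted ⇒ πR²·S(1−A) = 4πR²·σT_eq⁴, so T_eq⁴ = S(1−A)/(4σ).
T_eq = [9.33×10⁴ × 0.60 / (4 × 5.67×10⁻⁸)]^(1/4) = (2.47×10¹¹)^(1/4) = 705 K.

T_eq ≈ 705 K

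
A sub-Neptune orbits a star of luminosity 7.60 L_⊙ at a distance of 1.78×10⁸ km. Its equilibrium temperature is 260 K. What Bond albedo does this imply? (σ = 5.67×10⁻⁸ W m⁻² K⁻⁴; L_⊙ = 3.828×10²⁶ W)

d = 1.78×10⁸ km = 1.78×10¹¹ m.
L = 7.60 × 3.828×10²⁶ = 2.91×10²⁷ W.
Flux: S = L/(4πd²) = 2.91×10²⁷/(4π×(1.78×10¹¹)²) = 7310 W m⁻².
From T_eq⁴ = S(1−A)/(4σ): 1−A = 4σT_eq⁴/S.
1−A = 4 × 5.67×10⁻⁸ × (260)⁴ / 7310 = 0.142.

A ≈ 0.86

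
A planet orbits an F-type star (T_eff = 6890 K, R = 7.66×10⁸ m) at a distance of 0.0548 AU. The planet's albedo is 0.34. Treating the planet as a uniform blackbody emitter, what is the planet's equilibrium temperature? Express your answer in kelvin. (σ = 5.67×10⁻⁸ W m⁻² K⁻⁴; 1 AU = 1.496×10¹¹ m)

d = 0.0548 AU = 8.20×10⁹ m.
L = 4πR_⋆²σT_⋆⁴ = 4π(7.66×10⁸)² × 5.67×10⁻⁸ × (6890)⁴ = 9.42×10²⁶ W.
S = L/(4πd²) = 1.12×10⁶ W m⁻².
Energy balance: absorbed = emitted ⇒ πR²·S(1−A) = 4πR²·σT_eq⁴, so T_eq⁴ = S(1−A)/(4σ).
T_eq = [1.12×10⁶ × 0.66 / (4 × 5.67×10⁻⁸)]^(1/4) = (3.25×10¹²)^(1/4) = 1340 K.

T_eq ≈ 1340 K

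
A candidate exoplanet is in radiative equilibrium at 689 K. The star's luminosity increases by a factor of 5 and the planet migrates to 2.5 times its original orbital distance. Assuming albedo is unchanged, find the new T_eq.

T_eq ∝ L^(1/4) · d^(−1/2).
T′ = 689 × 5^(1/4) / 2.5^(1/2) = 652 K.

T_eq ≈ 652 K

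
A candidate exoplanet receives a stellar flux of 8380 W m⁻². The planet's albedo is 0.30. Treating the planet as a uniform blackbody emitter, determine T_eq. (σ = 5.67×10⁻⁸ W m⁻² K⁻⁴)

Energy balance: absorbed = emitted ⇒ πR²·S(1−A) = 4πR²·σT_eq⁴, so T_eq⁴ = S(1−A)/(4σ).
T_eq = [8380 × 0.70 / (4 × 5.67×10⁻⁸)]^(1/4) = (2.59×10¹⁰)^(1/4) = 401 K.

T_eq ≈ 401 K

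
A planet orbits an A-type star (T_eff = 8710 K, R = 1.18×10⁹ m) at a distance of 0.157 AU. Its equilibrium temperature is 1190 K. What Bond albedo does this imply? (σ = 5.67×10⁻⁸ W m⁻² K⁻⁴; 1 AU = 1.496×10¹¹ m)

d = 0.157 AU = 2.35×10¹⁰ m.
L = 4πR_⋆²σT_⋆⁴ = 4π(1.18×10⁹)² × 5.67×10⁻⁸ × (8710)⁴ = 5.71×10²⁷ W.
S = L/(4πd²) = 8.24×10⁵ W m⁻².
From T_eq⁴ = S(1−A)/(4σ): 1−A = 4σT_eq⁴/S.
1−A = 4 × 5.67×10⁻⁸ × (1190)⁴ / 8.24×10⁵ = 0.552.

A ≈ 0.45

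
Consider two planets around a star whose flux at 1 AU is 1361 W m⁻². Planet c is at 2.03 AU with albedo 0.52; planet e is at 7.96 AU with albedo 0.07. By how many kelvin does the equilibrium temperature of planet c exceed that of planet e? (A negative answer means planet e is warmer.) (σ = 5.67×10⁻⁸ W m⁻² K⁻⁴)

T_eq = [S₀(1−A)/(4σd²)]^(1/4), so T ∝ (1−A)^(1/4) / √d.
T₁ = [1361×0.48/(4×5.67×10⁻⁸×2.03²)]^(1/4) = 162.60 K.
T₂ = [1361×0.93/(4×5.67×10⁻⁸×7.96²)]^(1/4) = 96.88 K.

ΔT ≈ 65.7 K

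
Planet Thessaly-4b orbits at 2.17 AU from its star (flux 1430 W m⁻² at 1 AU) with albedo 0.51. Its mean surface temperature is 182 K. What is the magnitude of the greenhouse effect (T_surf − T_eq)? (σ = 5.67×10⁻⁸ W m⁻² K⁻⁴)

ΔT ≈ 22.0 K

S = 1430/2.17² = 303.7 W m⁻².
T_eq = [S(1−A)/(4σ)]^(1/4) = [303.7×0.49/(4×5.67×10⁻⁸)]^(1/4) = 160.0 K.
ΔT = T_surf − T_eq = 182 − 160.0.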